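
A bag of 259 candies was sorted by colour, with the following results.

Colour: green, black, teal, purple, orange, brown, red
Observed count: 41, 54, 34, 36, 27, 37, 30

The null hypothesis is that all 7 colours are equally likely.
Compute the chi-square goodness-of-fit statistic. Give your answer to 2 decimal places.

12.54

Expected count for each of the 7 categories: 259/7 = 37.
green: (41 − 37)²/37 = 16/37 = 0.432
black: (54 − 37)²/37 = 289/37 = 7.811
teal: (34 − 37)²/37 = 9/37 = 0.243
purple: (36 − 37)²/37 = 1/37 = 0.027
orange: (27 − 37)²/37 = 100/37 = 2.703
brown: (37 − 37)²/37 = 0/37 = 0.000
red: (30 − 37)²/37 = 49/37 = 1.324
Sum = 12.54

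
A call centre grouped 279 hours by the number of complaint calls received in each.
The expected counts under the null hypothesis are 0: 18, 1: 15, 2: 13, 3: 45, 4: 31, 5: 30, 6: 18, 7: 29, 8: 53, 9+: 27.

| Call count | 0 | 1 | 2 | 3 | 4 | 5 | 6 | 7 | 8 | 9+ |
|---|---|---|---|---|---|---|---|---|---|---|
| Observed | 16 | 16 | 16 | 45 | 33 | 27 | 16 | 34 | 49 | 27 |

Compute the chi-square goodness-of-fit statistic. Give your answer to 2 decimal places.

2.80

0: (16 − 18)²/18 = 4/18 = 0.222
1: (16 − 15)²/15 = 1/15 = 0.067
2: (16 − 13)²/13 = 9/13 = 0.692
3: (45 − 45)²/45 = 0/45 = 0.000
4: (33 − 31)²/31 = 4/31 = 0.129
5: (27 − 30)²/30 = 9/30 = 0.300
6: (16 − 18)²/18 = 4/18 = 0.222
7: (34 − 29)²/29 = 25/29 = 0.862
8: (49 − 53)²/53 = 16/53 = 0.302
9+: (27 − 27)²/27 = 0/27 = 0.000
Sum = 2.80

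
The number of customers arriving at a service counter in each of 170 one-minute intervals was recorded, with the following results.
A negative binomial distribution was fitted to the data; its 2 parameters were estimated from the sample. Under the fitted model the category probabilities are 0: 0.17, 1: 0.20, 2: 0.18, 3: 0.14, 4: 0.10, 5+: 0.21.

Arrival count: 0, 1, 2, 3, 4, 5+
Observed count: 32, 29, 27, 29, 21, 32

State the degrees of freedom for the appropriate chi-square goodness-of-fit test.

3

There are k = 6 categories and 2 parameters estimated from the data, so df = 6 − 1 − 2 = 3.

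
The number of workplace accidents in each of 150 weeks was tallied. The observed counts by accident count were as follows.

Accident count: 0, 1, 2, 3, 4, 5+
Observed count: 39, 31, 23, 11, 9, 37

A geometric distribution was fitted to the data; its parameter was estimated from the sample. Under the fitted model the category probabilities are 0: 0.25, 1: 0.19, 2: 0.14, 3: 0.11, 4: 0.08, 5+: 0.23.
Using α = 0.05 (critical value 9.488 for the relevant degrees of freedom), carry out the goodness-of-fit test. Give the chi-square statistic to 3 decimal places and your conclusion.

3.234; do not reject

Expected counts E_i = n·p_i: 150×0.25 = 37.5, 150×0.19 = 28.5, 150×0.14 = 21, 150×0.11 = 16.5, 150×0.08 = 12, 150×0.23 = 34.5.
0: (39 − 37.5)²/37.5 = 2.25/37.5 = 0.0600
1: (31 − 28.5)²/28.5 = 6.25/28.5 = 0.2193
2: (23 − 21)²/21 = 4/21 = 0.1905
3: (11 − 16.5)²/16.5 = 30.25/16.5 = 1.8333
4: (9 − 12)²/12 = 9/12 = 0.7500
5+: (37 − 34.5)²/34.5 = 6.25/34.5 = 0.1812
Sum = 3.234
df = 4. Since 3.234 < 9.488, we do not reject H₀.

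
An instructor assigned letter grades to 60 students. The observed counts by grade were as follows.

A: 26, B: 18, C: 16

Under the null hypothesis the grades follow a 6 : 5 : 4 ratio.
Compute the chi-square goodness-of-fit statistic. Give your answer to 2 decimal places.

0.37

Ratio total = 15. Expected counts: 60×6/15 = 24, 60×5/15 = 20, 60×4/15 = 16.
cat         O        E   (O−E)²/E
A          26       24      0.167
B          18       20      0.200
C          16       16      0.000
Sum = 0.37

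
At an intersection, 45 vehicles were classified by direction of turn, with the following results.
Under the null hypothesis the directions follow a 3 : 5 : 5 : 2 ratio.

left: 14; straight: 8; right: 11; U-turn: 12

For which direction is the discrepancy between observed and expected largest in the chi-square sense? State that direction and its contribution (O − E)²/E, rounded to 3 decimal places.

U-turn, 6.000

Ratio total = 15. Expected counts: 45×3/15 = 9, 45×5/15 = 15, 45×5/15 = 15, 45×2/15 = 6.
left: (14 − 9)²/9 = 25/9 = 2.7778
straight: (8 − 15)²/15 = 49/15 = 3.2667
right: (11 − 15)²/15 = 16/15 = 1.0667
U-turn: (12 − 6)²/6 = 36/6 = 6.0000
The largest term is for U-turn: 6.000.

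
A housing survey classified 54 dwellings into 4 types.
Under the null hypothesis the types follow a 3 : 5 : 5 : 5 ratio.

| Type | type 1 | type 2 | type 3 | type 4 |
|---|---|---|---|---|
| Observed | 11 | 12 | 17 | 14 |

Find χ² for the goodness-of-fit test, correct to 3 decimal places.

1.378

Ratio total = 18. Expected counts: 54×3/18 = 9, 54×5/18 = 15, 54×5/18 = 15, 54×5/18 = 15.
χ² = (11−9)²/9 + (12−15)²/15 + (17−15)²/15 + (14−15)²/15
   = 0.4444 + 0.6000 + 0.2667 + 0.0667
Sum = 1.378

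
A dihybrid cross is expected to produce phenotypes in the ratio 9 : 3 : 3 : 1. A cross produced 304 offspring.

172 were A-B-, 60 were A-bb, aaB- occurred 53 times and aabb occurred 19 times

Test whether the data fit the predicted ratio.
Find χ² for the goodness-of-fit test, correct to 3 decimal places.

Ratio total = 16. Expected counts: 304×9/16 = 171, 304×3/16 = 57, 304×3/16 = 57, 304×1/16 = 19.
A-B-: (172 − 171)²/171 = 1/171 = 0.0058
A-bb: (60 − 57)²/57 = 9/57 = 0.1579
aaB-: (53 − 57)²/57 = 16/57 = 0.2807
aabb: (19 − 19)²/19 = 0/19 = 0.0000
Sum = 0.444

0.444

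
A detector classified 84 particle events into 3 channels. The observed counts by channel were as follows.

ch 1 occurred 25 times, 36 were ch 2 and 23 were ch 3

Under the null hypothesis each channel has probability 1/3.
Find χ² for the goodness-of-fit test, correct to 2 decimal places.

Under H₀ each category has probability 1/3, so each expected count is 84/3 = 28.
χ² = (25−28)²/28 + (36−28)²/28 + (23−28)²/28
   = 0.321 + 2.286 + 0.893
Sum = 3.50

3.50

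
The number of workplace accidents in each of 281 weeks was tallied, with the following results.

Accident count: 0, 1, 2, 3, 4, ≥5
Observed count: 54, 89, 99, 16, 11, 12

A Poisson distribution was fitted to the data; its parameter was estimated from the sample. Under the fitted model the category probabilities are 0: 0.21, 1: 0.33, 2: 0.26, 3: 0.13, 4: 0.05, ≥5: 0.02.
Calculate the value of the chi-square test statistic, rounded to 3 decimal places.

Expected counts E_i = n·p_i: 281×0.21 = 59.01, 281×0.33 = 92.73, 281×0.26 = 73.06, 281×0.13 = 36.53, 281×0.05 = 14.05, 281×0.02 = 5.62.
0: (54 − 59.01)²/59.01 = 25.1001/59.01 = 0.4254
1: (89 − 92.73)²/92.73 = 13.9129/92.73 = 0.1500
2: (99 − 73.06)²/73.06 = 672.8836/73.06 = 9.2100
3: (16 − 36.53)²/36.53 = 421.4809/36.53 = 11.5379
4: (11 − 14.05)²/14.05 = 9.3025/14.05 = 0.6621
≥5: (12 − 5.62)²/5.62 = 40.7044/5.62 = 7.2428
Sum = 29.228

29.228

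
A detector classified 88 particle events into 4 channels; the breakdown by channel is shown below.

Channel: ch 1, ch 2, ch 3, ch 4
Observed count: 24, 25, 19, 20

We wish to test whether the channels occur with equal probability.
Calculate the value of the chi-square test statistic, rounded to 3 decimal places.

1.182

Expected count for each of the 4 categories: 88/4 = 22.
cat         O        E   (O−E)²/E
ch 1       24       22     0.1818
ch 2       25       22     0.4091
ch 3       19       22     0.4091
ch 4       20       22     0.1818
Sum = 1.182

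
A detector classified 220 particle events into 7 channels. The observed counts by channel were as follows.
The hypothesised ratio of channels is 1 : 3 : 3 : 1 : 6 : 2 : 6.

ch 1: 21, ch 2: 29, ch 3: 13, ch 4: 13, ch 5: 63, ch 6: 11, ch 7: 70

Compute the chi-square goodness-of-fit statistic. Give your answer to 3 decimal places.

Ratio total = 22. Expected counts: 220×1/22 = 10, 220×3/22 = 30, 220×3/22 = 30, 220×1/22 = 10, 220×6/22 = 60, 220×2/22 = 20, 220×6/22 = 60.
cat         O        E   (O−E)²/E
ch 1       21       10    12.1000
ch 2       29       30     0.0333
ch 3       13       30     9.6333
ch 4       13       10     0.9000
ch 5       63       60     0.1500
ch 6       11       20     4.0500
ch 7       70       60     1.6667
Sum = 28.533

28.533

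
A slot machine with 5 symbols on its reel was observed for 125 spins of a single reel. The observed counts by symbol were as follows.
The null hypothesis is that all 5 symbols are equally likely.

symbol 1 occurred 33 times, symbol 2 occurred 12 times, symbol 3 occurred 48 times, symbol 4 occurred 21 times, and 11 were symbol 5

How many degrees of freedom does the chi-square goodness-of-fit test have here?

There are k = 5 categories and no parameters were estimated from the data, so df = 5 − 1 = 4.

4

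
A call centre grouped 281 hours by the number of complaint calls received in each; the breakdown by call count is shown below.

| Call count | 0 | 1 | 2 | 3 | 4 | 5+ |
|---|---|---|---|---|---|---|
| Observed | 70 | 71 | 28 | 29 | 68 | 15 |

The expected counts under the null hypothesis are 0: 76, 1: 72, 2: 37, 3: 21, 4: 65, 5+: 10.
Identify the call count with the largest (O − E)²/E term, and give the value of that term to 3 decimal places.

3, 3.048

χ² = (70−76)²/76 + (71−72)²/72 + (28−37)²/37 + (29−21)²/21 + (68−65)²/65 + (15−10)²/10
   = 0.4737 + 0.0139 + 2.1892 + 3.0476 + 0.1385 + 2.5000
The largest term is for 3: 3.048.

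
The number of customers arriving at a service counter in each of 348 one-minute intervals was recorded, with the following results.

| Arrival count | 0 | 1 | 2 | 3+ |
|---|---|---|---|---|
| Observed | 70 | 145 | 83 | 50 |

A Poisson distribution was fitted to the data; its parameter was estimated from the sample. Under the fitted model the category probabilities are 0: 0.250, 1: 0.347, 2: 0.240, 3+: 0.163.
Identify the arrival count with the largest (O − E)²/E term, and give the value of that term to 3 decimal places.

Expected counts E_i = n·p_i: 348×0.250 = 87, 348×0.347 = 120.756, 348×0.240 = 83.52, 348×0.163 = 56.724.
cat         O        E   (O−E)²/E
0          70       87     3.3218
1         145  120.756     4.8674
2          83    83.52     0.0032
3+         50   56.724     0.7971
The largest term is for 1: 4.867.

1, 4.867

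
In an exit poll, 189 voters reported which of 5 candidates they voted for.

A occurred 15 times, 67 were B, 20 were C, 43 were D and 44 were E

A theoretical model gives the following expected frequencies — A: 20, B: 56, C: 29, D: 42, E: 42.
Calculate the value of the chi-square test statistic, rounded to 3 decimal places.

χ² = (15−20)²/20 + (67−56)²/56 + (20−29)²/29 + (43−42)²/42 + (44−42)²/42
   = 1.2500 + 2.1607 + 2.7931 + 0.0238 + 0.0952
Sum = 6.323

6.323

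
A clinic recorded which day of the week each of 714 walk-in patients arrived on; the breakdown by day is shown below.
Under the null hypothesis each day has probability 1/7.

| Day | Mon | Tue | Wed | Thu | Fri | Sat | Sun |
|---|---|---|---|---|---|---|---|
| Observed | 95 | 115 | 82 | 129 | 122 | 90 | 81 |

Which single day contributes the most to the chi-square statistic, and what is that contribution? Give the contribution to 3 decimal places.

Expected count for each of the 7 categories: 714/7 = 102.
cat         O        E   (O−E)²/E
Mon        95      102     0.4804
Tue       115      102     1.6569
Wed        82      102     3.9216
Thu       129      102     7.1471
Fri       122      102     3.9216
Sat        90      102     1.4118
Sun        81      102     4.3235
The largest term is for Thu: 7.147.

Thu, 7.147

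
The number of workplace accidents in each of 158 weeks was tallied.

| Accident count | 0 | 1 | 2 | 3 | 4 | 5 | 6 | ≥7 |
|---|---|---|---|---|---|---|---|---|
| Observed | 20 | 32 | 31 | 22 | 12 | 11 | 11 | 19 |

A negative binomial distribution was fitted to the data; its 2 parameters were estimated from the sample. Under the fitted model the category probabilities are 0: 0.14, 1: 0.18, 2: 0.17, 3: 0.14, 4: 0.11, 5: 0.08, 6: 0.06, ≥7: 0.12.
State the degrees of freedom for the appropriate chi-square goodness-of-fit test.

5

There are k = 8 categories and 2 parameters estimated from the data, so df = 8 − 1 − 2 = 5.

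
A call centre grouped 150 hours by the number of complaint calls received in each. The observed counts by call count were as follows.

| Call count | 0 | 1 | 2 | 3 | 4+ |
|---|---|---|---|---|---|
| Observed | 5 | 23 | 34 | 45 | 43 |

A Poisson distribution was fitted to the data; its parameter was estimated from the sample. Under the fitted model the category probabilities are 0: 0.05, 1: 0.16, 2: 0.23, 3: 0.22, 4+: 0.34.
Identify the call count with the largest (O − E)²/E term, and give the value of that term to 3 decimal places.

3, 4.364

Expected counts E_i = n·p_i: 150×0.05 = 7.5, 150×0.16 = 24, 150×0.23 = 34.5, 150×0.22 = 33, 150×0.34 = 51.
0: (5 − 7.5)²/7.5 = 6.25/7.5 = 0.8333
1: (23 − 24)²/24 = 1/24 = 0.0417
2: (34 − 34.5)²/34.5 = 0.25/34.5 = 0.0072
3: (45 − 33)²/33 = 144/33 = 4.3636
4+: (43 − 51)²/51 = 64/51 = 1.2549
The largest term is for 3: 4.364.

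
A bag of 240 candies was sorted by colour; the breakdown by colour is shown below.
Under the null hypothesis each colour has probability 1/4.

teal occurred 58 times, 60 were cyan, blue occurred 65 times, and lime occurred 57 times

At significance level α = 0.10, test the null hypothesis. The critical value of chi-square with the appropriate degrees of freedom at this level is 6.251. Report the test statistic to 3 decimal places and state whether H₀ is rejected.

Expected count for each of the 4 categories: 240/4 = 60.
teal: (58 − 60)²/60 = 4/60 = 0.0667
cyan: (60 − 60)²/60 = 0/60 = 0.0000
blue: (65 − 60)²/60 = 25/60 = 0.4167
lime: (57 − 60)²/60 = 9/60 = 0.1500
Sum = 0.633
df = 3. Since 0.633 < 6.251, we do not reject H₀.

0.633; do not reject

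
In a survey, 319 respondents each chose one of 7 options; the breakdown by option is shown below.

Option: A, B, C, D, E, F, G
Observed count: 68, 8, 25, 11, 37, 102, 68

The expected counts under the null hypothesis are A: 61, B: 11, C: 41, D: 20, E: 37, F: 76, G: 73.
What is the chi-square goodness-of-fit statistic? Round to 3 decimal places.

21.153

cat         O        E   (O−E)²/E
A          68       61     0.8033
B           8       11     0.8182
C          25       41     6.2439
D          11       20     4.0500
E          37       37     0.0000
F         102       76     8.8947
G          68       73     0.3425
Sum = 21.153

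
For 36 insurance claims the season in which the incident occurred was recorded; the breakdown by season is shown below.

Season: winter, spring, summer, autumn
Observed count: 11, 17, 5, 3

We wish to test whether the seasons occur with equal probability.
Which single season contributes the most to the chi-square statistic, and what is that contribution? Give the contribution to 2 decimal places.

spring, 7.11

Under H₀ each category has probability 1/4, so each expected count is 36/4 = 9.
χ² = (11−9)²/9 + (17−9)²/9 + (5−9)²/9 + (3−9)²/9
   = 0.444 + 7.111 + 1.778 + 4.000
The largest term is for spring: 7.11.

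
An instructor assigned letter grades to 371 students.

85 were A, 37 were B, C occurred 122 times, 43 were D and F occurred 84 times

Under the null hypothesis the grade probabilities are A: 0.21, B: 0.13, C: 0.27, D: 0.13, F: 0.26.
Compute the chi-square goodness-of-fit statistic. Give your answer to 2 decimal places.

Expected counts E_i = n·p_i: 371×0.21 = 77.91, 371×0.13 = 48.23, 371×0.27 = 100.17, 371×0.13 = 48.23, 371×0.26 = 96.46.
χ² = (85−77.91)²/77.91 + (37−48.23)²/48.23 + (122−100.17)²/100.17 + (43−48.23)²/48.23 + (84−96.46)²/96.46
   = 0.645 + 2.615 + 4.757 + 0.567 + 1.609
Sum = 10.19

10.19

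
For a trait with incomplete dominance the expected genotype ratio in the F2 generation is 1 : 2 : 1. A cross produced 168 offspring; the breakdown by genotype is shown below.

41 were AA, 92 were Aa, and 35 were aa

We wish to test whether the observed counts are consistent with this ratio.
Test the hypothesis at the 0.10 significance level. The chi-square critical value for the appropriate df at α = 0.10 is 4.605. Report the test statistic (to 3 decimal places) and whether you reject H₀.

Ratio total = 4. Expected counts: 168×1/4 = 42, 168×2/4 = 84, 168×1/4 = 42.
χ² = (41−42)²/42 + (92−84)²/84 + (35−42)²/42
   = 0.0238 + 0.7619 + 1.1667
Sum = 1.952
df = 2. Since 1.952 < 4.605, we do not reject H₀.

1.952; do not reject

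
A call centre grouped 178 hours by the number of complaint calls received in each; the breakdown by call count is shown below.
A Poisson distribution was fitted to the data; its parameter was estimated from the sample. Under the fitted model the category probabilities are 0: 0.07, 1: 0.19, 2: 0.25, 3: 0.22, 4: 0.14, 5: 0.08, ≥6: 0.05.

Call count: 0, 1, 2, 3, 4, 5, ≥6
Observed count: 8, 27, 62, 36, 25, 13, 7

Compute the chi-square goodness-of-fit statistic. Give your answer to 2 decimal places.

10.62

Expected counts E_i = n·p_i: 178×0.07 = 12.46, 178×0.19 = 33.82, 178×0.25 = 44.5, 178×0.22 = 39.16, 178×0.14 = 24.92, 178×0.08 = 14.24, 178×0.05 = 8.9.
0: (8 − 12.46)²/12.46 = 19.8916/12.46 = 1.596
1: (27 − 33.82)²/33.82 = 46.5124/33.82 = 1.375
2: (62 − 44.5)²/44.5 = 306.25/44.5 = 6.882
3: (36 − 39.16)²/39.16 = 9.9856/39.16 = 0.255
4: (25 − 24.92)²/24.92 = 0.0064/24.92 = 0.000
5: (13 − 14.24)²/14.24 = 1.5376/14.24 = 0.108
≥6: (7 − 8.9)²/8.9 = 3.61/8.9 = 0.406
Sum = 10.62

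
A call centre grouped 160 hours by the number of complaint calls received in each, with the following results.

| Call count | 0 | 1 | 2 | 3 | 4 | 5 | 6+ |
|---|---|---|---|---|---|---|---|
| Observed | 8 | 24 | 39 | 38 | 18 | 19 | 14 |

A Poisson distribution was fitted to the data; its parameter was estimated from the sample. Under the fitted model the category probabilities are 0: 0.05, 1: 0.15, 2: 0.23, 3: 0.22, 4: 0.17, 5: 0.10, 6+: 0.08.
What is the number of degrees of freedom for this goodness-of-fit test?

There are k = 7 categories and 1 parameter estimated from the data, so df = 7 − 1 − 1 = 5.

5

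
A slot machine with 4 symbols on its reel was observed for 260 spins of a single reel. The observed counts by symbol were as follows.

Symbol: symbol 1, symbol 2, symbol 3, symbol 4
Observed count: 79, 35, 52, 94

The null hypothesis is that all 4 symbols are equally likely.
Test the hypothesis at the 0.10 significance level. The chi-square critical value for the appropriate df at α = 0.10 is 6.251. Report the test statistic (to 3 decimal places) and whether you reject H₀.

Under H₀ each category has probability 1/4, so each expected count is 260/4 = 65.
symbol 1: (79 − 65)²/65 = 196/65 = 3.0154
symbol 2: (35 − 65)²/65 = 900/65 = 13.8462
symbol 3: (52 − 65)²/65 = 169/65 = 2.6000
symbol 4: (94 − 65)²/65 = 841/65 = 12.9385
Sum = 32.400
df = 3. Since 32.400 > 6.251, we reject H₀.

32.400; reject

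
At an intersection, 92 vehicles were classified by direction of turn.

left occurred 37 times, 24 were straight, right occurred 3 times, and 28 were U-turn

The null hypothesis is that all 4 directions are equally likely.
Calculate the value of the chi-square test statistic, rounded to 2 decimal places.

Under H₀ each category has probability 1/4, so each expected count is 92/4 = 23.
χ² = (37−23)²/23 + (24−23)²/23 + (3−23)²/23 + (28−23)²/23
   = 8.522 + 0.043 + 17.391 + 1.087
Sum = 27.04

27.04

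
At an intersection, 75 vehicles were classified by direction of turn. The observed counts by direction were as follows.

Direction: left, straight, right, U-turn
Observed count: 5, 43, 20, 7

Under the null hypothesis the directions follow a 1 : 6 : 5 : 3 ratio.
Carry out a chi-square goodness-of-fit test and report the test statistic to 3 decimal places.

Ratio total = 15. Expected counts: 75×1/15 = 5, 75×6/15 = 30, 75×5/15 = 25, 75×3/15 = 15.
left: (5 − 5)²/5 = 0/5 = 0.0000
straight: (43 − 30)²/30 = 169/30 = 5.6333
right: (20 − 25)²/25 = 25/25 = 1.0000
U-turn: (7 − 15)²/15 = 64/15 = 4.2667
Sum = 10.900

10.900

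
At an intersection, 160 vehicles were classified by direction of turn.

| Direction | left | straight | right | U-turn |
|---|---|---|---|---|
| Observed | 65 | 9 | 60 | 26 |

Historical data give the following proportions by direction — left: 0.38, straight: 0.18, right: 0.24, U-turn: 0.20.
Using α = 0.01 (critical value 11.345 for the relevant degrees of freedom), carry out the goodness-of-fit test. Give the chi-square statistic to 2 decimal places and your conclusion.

27.18; reject

Expected counts E_i = n·p_i: 160×0.38 = 60.8, 160×0.18 = 28.8, 160×0.24 = 38.4, 160×0.20 = 32.
left: (65 − 60.8)²/60.8 = 17.64/60.8 = 0.290
straight: (9 − 28.8)²/28.8 = 392.04/28.8 = 13.613
right: (60 − 38.4)²/38.4 = 466.56/38.4 = 12.150
U-turn: (26 − 32)²/32 = 36/32 = 1.125
Sum = 27.18
df = 3. Since 27.18 > 11.345, we reject H₀.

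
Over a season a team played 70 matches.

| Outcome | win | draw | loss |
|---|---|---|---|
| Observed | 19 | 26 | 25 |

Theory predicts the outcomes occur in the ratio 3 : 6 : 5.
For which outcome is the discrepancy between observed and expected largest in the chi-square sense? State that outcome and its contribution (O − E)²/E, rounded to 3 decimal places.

Ratio total = 14. Expected counts: 70×3/14 = 15, 70×6/14 = 30, 70×5/14 = 25.
χ² = (19−15)²/15 + (26−30)²/30 + (25−25)²/25
   = 1.0667 + 0.5333 + 0.0000
The largest term is for win: 1.067.

win, 1.067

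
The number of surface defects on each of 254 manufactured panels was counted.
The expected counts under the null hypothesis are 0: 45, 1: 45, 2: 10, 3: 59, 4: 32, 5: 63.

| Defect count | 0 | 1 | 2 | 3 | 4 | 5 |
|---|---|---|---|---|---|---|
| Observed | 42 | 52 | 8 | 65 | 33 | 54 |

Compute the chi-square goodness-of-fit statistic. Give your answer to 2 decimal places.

3.62

χ² = (42−45)²/45 + (52−45)²/45 + (8−10)²/10 + (65−59)²/59 + (33−32)²/32 + (54−63)²/63
   = 0.200 + 1.089 + 0.400 + 0.610 + 0.031 + 1.286
Sum = 3.62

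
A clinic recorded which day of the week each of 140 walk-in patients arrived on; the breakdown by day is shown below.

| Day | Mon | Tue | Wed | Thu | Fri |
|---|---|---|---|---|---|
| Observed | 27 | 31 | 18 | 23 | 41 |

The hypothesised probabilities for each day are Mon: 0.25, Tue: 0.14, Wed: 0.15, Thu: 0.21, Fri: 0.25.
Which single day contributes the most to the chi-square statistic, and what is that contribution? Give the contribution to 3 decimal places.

Expected counts E_i = n·p_i: 140×0.25 = 35, 140×0.14 = 19.6, 140×0.15 = 21, 140×0.21 = 29.4, 140×0.25 = 35.
cat         O        E   (O−E)²/E
Mon        27       35     1.8286
Tue        31     19.6     6.6306
Wed        18       21     0.4286
Thu        23     29.4     1.3932
Fri        41       35     1.0286
The largest term is for Tue: 6.631.

Tue, 6.631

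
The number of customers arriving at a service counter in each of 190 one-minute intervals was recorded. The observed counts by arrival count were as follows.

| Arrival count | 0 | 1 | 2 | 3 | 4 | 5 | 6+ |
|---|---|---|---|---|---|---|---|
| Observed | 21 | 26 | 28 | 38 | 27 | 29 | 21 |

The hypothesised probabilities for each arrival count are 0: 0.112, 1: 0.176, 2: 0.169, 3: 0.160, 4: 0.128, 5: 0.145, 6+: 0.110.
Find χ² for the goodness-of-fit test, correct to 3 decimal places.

Expected counts E_i = n·p_i: 190×0.112 = 21.28, 190×0.176 = 33.44, 190×0.169 = 32.11, 190×0.160 = 30.4, 190×0.128 = 24.32, 190×0.145 = 27.55, 190×0.110 = 20.9.
cat         O        E   (O−E)²/E
0          21    21.28     0.0037
1          26    33.44     1.6553
2          28    32.11     0.5261
3          38     30.4     1.9000
4          27    24.32     0.2953
5          29    27.55     0.0763
6+         21     20.9     0.0005
Sum = 4.457

4.457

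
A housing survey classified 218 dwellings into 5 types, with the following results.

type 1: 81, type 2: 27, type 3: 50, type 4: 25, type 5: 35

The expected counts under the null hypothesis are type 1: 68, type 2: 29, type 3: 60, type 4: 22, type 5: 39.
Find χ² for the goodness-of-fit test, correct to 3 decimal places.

cat         O        E   (O−E)²/E
type 1     81       68     2.4853
type 2     27       29     0.1379
type 3     50       60     1.6667
type 4     25       22     0.4091
type 5     35       39     0.4103
Sum = 5.109

5.109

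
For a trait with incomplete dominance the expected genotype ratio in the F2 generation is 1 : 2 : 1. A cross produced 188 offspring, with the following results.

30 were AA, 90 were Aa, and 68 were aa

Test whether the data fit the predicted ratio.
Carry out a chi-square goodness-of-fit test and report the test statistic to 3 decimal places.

Ratio total = 4. Expected counts: 188×1/4 = 47, 188×2/4 = 94, 188×1/4 = 47.
AA: (30 − 47)²/47 = 289/47 = 6.1489
Aa: (90 − 94)²/94 = 16/94 = 0.1702
aa: (68 − 47)²/47 = 441/47 = 9.3830
Sum = 15.702

15.702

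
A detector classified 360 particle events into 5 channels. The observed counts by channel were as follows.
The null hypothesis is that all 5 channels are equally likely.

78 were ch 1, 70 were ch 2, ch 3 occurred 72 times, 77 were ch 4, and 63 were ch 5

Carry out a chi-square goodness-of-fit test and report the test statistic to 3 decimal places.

2.028

Under H₀ each category has probability 1/5, so each expected count is 360/5 = 72.
cat         O        E   (O−E)²/E
ch 1       78       72     0.5000
ch 2       70       72     0.0556
ch 3       72       72     0.0000
ch 4       77       72     0.3472
ch 5       63       72     1.1250
Sum = 2.028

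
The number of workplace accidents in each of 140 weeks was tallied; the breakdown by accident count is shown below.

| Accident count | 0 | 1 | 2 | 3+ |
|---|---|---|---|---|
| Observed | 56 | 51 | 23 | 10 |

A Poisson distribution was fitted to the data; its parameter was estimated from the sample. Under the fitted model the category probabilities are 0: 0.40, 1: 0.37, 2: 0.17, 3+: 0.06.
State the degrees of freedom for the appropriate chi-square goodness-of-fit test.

There are k = 4 categories and 1 parameter estimated from the data, so df = 4 − 1 − 1 = 2.

2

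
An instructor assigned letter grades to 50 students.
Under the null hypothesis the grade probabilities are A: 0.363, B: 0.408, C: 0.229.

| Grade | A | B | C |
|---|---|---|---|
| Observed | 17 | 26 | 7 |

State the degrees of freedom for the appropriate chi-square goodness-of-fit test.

There are k = 3 categories and no parameters were estimated from the data, so df = 3 − 1 = 2.

2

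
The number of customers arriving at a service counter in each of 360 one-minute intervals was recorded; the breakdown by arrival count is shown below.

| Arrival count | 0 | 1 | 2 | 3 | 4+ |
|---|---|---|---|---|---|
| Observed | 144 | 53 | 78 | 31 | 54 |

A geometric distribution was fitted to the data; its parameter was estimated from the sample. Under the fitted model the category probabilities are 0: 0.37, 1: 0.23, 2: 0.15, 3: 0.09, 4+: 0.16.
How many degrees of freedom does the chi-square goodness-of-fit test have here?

There are k = 5 categories and 1 parameter estimated from the data, so df = 5 − 1 − 1 = 3.

3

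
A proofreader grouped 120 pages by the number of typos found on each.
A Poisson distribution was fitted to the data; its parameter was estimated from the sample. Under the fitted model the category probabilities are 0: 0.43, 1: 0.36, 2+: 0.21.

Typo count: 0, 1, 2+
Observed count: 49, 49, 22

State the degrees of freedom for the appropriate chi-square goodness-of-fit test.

There are k = 3 categories and 1 parameter estimated from the data, so df = 3 − 1 − 1 = 1.

1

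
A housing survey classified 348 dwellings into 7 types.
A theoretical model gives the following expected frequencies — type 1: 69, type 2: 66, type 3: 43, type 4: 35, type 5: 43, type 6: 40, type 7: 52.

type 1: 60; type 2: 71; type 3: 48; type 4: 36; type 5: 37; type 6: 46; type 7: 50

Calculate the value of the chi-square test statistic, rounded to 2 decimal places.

3.98

type 1: (60 − 69)²/69 = 81/69 = 1.174
type 2: (71 − 66)²/66 = 25/66 = 0.379
type 3: (48 − 43)²/43 = 25/43 = 0.581
type 4: (36 − 35)²/35 = 1/35 = 0.029
type 5: (37 − 43)²/43 = 36/43 = 0.837
type 6: (46 − 40)²/40 = 36/40 = 0.900
type 7: (50 − 52)²/52 = 4/52 = 0.077
Sum = 3.98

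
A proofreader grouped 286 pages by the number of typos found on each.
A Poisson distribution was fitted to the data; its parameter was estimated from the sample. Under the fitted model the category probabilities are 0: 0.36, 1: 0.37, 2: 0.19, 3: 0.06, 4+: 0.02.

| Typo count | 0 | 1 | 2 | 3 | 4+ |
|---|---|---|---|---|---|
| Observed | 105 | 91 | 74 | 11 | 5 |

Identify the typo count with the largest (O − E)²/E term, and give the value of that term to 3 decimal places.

Expected counts E_i = n·p_i: 286×0.36 = 102.96, 286×0.37 = 105.82, 286×0.19 = 54.34, 286×0.06 = 17.16, 286×0.02 = 5.72.
0: (105 − 102.96)²/102.96 = 4.1616/102.96 = 0.0404
1: (91 − 105.82)²/105.82 = 219.6324/105.82 = 2.0755
2: (74 − 54.34)²/54.34 = 386.5156/54.34 = 7.1129
3: (11 − 17.16)²/17.16 = 37.9456/17.16 = 2.2113
4+: (5 − 5.72)²/5.72 = 0.5184/5.72 = 0.0906
The largest term is for 2: 7.113.

2, 7.113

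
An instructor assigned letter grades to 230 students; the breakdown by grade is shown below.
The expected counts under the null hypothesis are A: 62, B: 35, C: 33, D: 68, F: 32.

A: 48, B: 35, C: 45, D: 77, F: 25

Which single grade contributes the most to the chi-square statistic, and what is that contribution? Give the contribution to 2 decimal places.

C, 4.36

A: (48 − 62)²/62 = 196/62 = 3.161
B: (35 − 35)²/35 = 0/35 = 0.000
C: (45 − 33)²/33 = 144/33 = 4.364
D: (77 − 68)²/68 = 81/68 = 1.191
F: (25 − 32)²/32 = 49/32 = 1.531
The largest term is for C: 4.36.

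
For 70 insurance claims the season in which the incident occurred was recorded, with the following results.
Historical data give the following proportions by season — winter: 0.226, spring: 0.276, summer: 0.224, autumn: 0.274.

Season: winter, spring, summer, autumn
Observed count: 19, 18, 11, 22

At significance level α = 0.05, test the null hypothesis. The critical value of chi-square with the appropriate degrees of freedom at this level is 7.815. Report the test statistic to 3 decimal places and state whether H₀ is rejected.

2.541; do not reject

Expected counts E_i = n·p_i: 70×0.226 = 15.82, 70×0.276 = 19.32, 70×0.224 = 15.68, 70×0.274 = 19.18.
χ² = (19−15.82)²/15.82 + (18−19.32)²/19.32 + (11−15.68)²/15.68 + (22−19.18)²/19.18
   = 0.6392 + 0.0902 + 1.3968 + 0.4146
Sum = 2.541
df = 3. Since 2.541 < 7.815, we do not reject H₀.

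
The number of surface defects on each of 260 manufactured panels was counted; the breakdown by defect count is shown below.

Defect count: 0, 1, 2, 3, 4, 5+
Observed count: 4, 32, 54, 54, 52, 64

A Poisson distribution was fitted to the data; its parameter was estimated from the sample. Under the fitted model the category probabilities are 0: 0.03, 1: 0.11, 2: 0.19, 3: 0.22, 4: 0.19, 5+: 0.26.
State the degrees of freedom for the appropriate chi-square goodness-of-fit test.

4

There are k = 6 categories and 1 parameter estimated from the data, so df = 6 − 1 − 1 = 4.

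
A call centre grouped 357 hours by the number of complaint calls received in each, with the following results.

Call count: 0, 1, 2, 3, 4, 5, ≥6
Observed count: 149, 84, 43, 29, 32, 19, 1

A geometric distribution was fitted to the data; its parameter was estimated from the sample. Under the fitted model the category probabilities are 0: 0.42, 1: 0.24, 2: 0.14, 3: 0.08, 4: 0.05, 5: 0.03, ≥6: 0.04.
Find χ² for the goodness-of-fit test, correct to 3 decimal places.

Expected counts E_i = n·p_i: 357×0.42 = 149.94, 357×0.24 = 85.68, 357×0.14 = 49.98, 357×0.08 = 28.56, 357×0.05 = 17.85, 357×0.03 = 10.71, 357×0.04 = 14.28.
cat         O        E   (O−E)²/E
0         149   149.94     0.0059
1          84    85.68     0.0329
2          43    49.98     0.9748
3          29    28.56     0.0068
4          32    17.85    11.2169
5          19    10.71     6.4168
≥6          1    14.28    12.3500
Sum = 31.004

31.004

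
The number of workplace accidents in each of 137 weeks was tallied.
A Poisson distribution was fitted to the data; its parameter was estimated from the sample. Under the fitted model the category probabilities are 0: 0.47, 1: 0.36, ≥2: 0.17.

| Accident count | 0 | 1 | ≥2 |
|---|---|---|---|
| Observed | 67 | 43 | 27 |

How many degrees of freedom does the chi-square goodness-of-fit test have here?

There are k = 3 categories and 1 parameter estimated from the data, so df = 3 − 1 − 1 = 1.

1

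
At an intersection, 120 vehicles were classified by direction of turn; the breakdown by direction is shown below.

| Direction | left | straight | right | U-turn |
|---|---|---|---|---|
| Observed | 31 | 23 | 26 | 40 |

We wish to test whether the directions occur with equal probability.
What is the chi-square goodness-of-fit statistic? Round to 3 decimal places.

5.533

Expected count for each of the 4 categories: 120/4 = 30.
cat           O        E   (O−E)²/E
left         31       30     0.0333
straight     23       30     1.6333
right        26       30     0.5333
U-turn       40       30     3.3333
Sum = 5.533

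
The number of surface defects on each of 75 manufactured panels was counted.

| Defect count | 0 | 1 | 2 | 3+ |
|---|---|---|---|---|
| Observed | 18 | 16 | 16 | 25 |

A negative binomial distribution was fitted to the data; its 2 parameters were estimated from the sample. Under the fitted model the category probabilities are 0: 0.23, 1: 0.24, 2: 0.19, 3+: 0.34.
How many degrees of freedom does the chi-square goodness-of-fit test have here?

1

There are k = 4 categories and 2 parameters estimated from the data, so df = 4 − 1 − 2 = 1.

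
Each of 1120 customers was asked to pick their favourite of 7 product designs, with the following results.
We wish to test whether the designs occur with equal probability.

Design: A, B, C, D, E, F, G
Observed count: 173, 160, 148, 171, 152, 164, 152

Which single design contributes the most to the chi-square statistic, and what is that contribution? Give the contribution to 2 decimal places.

Expected count for each of the 7 categories: 1120/7 = 160.
cat         O        E   (O−E)²/E
A         173      160      1.056
B         160      160      0.000
C         148      160      0.900
D         171      160      0.756
E         152      160      0.400
F         164      160      0.100
G         152      160      0.400
The largest term is for A: 1.06.

A, 1.06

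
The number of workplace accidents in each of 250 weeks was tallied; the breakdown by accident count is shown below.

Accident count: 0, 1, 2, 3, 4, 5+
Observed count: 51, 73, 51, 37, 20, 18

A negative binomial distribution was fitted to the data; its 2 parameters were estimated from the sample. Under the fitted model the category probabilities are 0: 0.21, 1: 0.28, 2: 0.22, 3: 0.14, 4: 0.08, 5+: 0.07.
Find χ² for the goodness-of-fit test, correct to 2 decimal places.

0.59

Expected counts E_i = n·p_i: 250×0.21 = 52.5, 250×0.28 = 70, 250×0.22 = 55, 250×0.14 = 35, 250×0.08 = 20, 250×0.07 = 17.5.
0: (51 − 52.5)²/52.5 = 2.25/52.5 = 0.043
1: (73 − 70)²/70 = 9/70 = 0.129
2: (51 − 55)²/55 = 16/55 = 0.291
3: (37 − 35)²/35 = 4/35 = 0.114
4: (20 − 20)²/20 = 0/20 = 0.000
5+: (18 − 17.5)²/17.5 = 0.25/17.5 = 0.014
Sum = 0.59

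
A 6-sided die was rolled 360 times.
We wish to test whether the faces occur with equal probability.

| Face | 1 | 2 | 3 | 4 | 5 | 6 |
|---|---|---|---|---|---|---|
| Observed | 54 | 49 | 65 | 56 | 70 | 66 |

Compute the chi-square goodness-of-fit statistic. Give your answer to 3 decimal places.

5.567

Under H₀ each category has probability 1/6, so each expected count is 360/6 = 60.
χ² = (54−60)²/60 + (49−60)²/60 + (65−60)²/60 + (56−60)²/60 + (70−60)²/60 + (66−60)²/60
   = 0.6000 + 2.0167 + 0.4167 + 0.2667 + 1.6667 + 0.6000
Sum = 5.567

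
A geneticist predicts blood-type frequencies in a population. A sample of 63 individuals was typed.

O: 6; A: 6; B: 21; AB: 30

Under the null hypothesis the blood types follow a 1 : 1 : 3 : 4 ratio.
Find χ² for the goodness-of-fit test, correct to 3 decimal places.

0.429

Ratio total = 9. Expected counts: 63×1/9 = 7, 63×1/9 = 7, 63×3/9 = 21, 63×4/9 = 28.
cat         O        E   (O−E)²/E
O           6        7     0.1429
A           6        7     0.1429
B          21       21     0.0000
AB         30       28     0.1429
Sum = 0.429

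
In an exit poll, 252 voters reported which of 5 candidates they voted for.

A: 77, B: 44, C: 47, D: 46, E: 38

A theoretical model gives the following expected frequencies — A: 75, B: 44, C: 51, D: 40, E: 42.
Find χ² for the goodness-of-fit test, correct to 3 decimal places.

cat         O        E   (O−E)²/E
A          77       75     0.0533
B          44       44     0.0000
C          47       51     0.3137
D          46       40     0.9000
E          38       42     0.3810
Sum = 1.648

1.648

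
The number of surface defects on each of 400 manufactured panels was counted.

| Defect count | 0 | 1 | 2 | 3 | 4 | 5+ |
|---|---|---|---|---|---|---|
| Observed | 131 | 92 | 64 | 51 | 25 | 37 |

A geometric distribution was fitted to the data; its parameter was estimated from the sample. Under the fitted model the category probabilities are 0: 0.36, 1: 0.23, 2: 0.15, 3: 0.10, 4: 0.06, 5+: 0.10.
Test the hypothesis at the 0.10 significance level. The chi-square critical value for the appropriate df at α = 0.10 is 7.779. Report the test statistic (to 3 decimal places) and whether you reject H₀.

Expected counts E_i = n·p_i: 400×0.36 = 144, 400×0.23 = 92, 400×0.15 = 60, 400×0.10 = 40, 400×0.06 = 24, 400×0.10 = 40.
cat         O        E   (O−E)²/E
0         131      144     1.1736
1          92       92     0.0000
2          64       60     0.2667
3          51       40     3.0250
4          25       24     0.0417
5+         37       40     0.2250
Sum = 4.732
df = 4. Since 4.732 < 7.779, we do not reject H₀.

4.732; do not reject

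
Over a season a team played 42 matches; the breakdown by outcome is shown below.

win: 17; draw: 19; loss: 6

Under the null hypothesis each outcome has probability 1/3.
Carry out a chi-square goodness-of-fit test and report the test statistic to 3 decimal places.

Under H₀ each category has probability 1/3, so each expected count is 42/3 = 14.
χ² = (17−14)²/14 + (19−14)²/14 + (6−14)²/14
   = 0.6429 + 1.7857 + 4.5714
Sum = 7.000

7.000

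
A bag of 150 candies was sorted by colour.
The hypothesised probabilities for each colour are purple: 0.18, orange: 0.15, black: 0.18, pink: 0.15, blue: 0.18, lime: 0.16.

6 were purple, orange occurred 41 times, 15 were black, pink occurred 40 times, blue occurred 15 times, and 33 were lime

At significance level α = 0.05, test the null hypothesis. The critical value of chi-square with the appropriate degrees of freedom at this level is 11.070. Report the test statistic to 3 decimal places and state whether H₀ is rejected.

Expected counts E_i = n·p_i: 150×0.18 = 27, 150×0.15 = 22.5, 150×0.18 = 27, 150×0.15 = 22.5, 150×0.18 = 27, 150×0.16 = 24.
purple: (6 − 27)²/27 = 441/27 = 16.3333
orange: (41 − 22.5)²/22.5 = 342.25/22.5 = 15.2111
black: (15 − 27)²/27 = 144/27 = 5.3333
pink: (40 − 22.5)²/22.5 = 306.25/22.5 = 13.6111
blue: (15 − 27)²/27 = 144/27 = 5.3333
lime: (33 − 24)²/24 = 81/24 = 3.3750
Sum = 59.197
df = 5. Since 59.197 > 11.070, we reject H₀.

59.197; reject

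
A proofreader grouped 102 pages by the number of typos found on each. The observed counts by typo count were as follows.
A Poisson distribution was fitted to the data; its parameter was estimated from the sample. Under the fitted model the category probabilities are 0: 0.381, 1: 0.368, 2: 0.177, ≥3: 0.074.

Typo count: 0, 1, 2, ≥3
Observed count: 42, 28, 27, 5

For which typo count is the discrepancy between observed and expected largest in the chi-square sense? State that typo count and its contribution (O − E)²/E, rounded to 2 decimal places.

2, 4.43

Expected counts E_i = n·p_i: 102×0.381 = 38.862, 102×0.368 = 37.536, 102×0.177 = 18.054, 102×0.074 = 7.548.
χ² = (42−38.862)²/38.862 + (28−37.536)²/37.536 + (27−18.054)²/18.054 + (5−7.548)²/7.548
   = 0.253 + 2.423 + 4.433 + 0.860
The largest term is for 2: 4.43.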